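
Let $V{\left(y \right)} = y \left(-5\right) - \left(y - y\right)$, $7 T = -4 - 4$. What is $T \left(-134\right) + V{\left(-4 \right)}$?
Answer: $\frac{1212}{7} \approx 173.14$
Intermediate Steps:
$T = - \frac{8}{7}$ ($T = \frac{-4 - 4}{7} = \frac{1}{7} \left(-8\right) = - \frac{8}{7} \approx -1.1429$)
$V{\left(y \right)} = - 5 y$ ($V{\left(y \right)} = - 5 y - 0 = - 5 y + 0 = - 5 y$)
$T \left(-134\right) + V{\left(-4 \right)} = \left(- \frac{8}{7}\right) \left(-134\right) - -20 = \frac{1072}{7} + 20 = \frac{1212}{7}$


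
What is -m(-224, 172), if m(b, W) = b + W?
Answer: 52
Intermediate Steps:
m(b, W) = W + b
-m(-224, 172) = -(172 - 224) = -1*(-52) = 52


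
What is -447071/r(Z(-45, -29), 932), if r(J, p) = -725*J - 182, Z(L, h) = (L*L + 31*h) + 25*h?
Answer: 447071/290907 ≈ 1.5368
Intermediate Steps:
Z(L, h) = L² + 56*h (Z(L, h) = (L² + 31*h) + 25*h = L² + 56*h)
r(J, p) = -182 - 725*J
-447071/r(Z(-45, -29), 932) = -447071/(-182 - 725*((-45)² + 56*(-29))) = -447071/(-182 - 725*(2025 - 1624)) = -447071/(-182 - 725*401) = -447071/(-182 - 290725) = -447071/(-290907) = -447071*(-1/290907) = 447071/290907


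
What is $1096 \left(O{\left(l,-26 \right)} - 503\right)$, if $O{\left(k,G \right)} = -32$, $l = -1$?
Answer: $-586360$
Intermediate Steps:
$1096 \left(O{\left(l,-26 \right)} - 503\right) = 1096 \left(-32 - 503\right) = 1096 \left(-535\right) = -586360$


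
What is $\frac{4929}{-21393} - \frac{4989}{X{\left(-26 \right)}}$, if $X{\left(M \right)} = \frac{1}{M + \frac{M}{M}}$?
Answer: $\frac{889412332}{7131} \approx 1.2472 \cdot 10^{5}$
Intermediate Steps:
$X{\left(M \right)} = \frac{1}{1 + M}$ ($X{\left(M \right)} = \frac{1}{M + 1} = \frac{1}{1 + M}$)
$\frac{4929}{-21393} - \frac{4989}{X{\left(-26 \right)}} = \frac{4929}{-21393} - \frac{4989}{\frac{1}{1 - 26}} = 4929 \left(- \frac{1}{21393}\right) - \frac{4989}{\frac{1}{-25}} = - \frac{1643}{7131} - \frac{4989}{- \frac{1}{25}} = - \frac{1643}{7131} - -124725 = - \frac{1643}{7131} + 124725 = \frac{889412332}{7131}$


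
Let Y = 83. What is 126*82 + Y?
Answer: 10415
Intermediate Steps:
126*82 + Y = 126*82 + 83 = 10332 + 83 = 10415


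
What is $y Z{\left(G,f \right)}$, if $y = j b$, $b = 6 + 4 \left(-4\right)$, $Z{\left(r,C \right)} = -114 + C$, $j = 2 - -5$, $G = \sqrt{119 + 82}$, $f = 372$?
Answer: $-18060$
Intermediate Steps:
$G = \sqrt{201} \approx 14.177$
$j = 7$ ($j = 2 + 5 = 7$)
$b = -10$ ($b = 6 - 16 = -10$)
$y = -70$ ($y = 7 \left(-10\right) = -70$)
$y Z{\left(G,f \right)} = - 70 \left(-114 + 372\right) = \left(-70\right) 258 = -18060$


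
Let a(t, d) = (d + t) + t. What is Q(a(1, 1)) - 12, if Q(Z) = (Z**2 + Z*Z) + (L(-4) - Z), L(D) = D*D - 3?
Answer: 16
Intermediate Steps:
a(t, d) = d + 2*t
L(D) = -3 + D**2 (L(D) = D**2 - 3 = -3 + D**2)
Q(Z) = 13 - Z + 2*Z**2 (Q(Z) = (Z**2 + Z*Z) + ((-3 + (-4)**2) - Z) = (Z**2 + Z**2) + ((-3 + 16) - Z) = 2*Z**2 + (13 - Z) = 13 - Z + 2*Z**2)
Q(a(1, 1)) - 12 = (13 - (1 + 2*1) + 2*(1 + 2*1)**2) - 12 = (13 - (1 + 2) + 2*(1 + 2)**2) - 12 = (13 - 1*3 + 2*3**2) - 12 = (13 - 3 + 2*9) - 12 = (13 - 3 + 18) - 12 = 28 - 12 = 16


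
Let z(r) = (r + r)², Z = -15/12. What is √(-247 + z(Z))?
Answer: 3*I*√107/2 ≈ 15.516*I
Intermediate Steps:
Z = -5/4 (Z = -15*1/12 = -5/4 ≈ -1.2500)
z(r) = 4*r² (z(r) = (2*r)² = 4*r²)
√(-247 + z(Z)) = √(-247 + 4*(-5/4)²) = √(-247 + 4*(25/16)) = √(-247 + 25/4) = √(-963/4) = 3*I*√107/2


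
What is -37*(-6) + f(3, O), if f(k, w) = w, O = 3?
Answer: 225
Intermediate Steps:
-37*(-6) + f(3, O) = -37*(-6) + 3 = 222 + 3 = 225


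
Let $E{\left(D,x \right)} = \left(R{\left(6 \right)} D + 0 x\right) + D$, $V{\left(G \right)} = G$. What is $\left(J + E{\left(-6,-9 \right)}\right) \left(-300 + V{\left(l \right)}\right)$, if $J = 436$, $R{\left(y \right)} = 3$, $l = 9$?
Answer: $-119892$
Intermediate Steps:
$E{\left(D,x \right)} = 4 D$ ($E{\left(D,x \right)} = \left(3 D + 0 x\right) + D = \left(3 D + 0\right) + D = 3 D + D = 4 D$)
$\left(J + E{\left(-6,-9 \right)}\right) \left(-300 + V{\left(l \right)}\right) = \left(436 + 4 \left(-6\right)\right) \left(-300 + 9\right) = \left(436 - 24\right) \left(-291\right) = 412 \left(-291\right) = -119892$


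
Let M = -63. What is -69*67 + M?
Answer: -4686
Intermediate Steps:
-69*67 + M = -69*67 - 63 = -4623 - 63 = -4686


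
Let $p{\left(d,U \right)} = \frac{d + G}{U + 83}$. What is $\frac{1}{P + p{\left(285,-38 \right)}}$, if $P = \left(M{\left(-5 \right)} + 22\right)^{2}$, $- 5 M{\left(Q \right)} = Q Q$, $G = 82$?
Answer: $\frac{45}{13372} \approx 0.0033652$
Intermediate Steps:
$M{\left(Q \right)} = - \frac{Q^{2}}{5}$ ($M{\left(Q \right)} = - \frac{Q Q}{5} = - \frac{Q^{2}}{5}$)
$P = 289$ ($P = \left(- \frac{\left(-5\right)^{2}}{5} + 22\right)^{2} = \left(\left(- \frac{1}{5}\right) 25 + 22\right)^{2} = \left(-5 + 22\right)^{2} = 17^{2} = 289$)
$p{\left(d,U \right)} = \frac{82 + d}{83 + U}$ ($p{\left(d,U \right)} = \frac{d + 82}{U + 83} = \frac{82 + d}{83 + U}$)
$\frac{1}{P + p{\left(285,-38 \right)}} = \frac{1}{289 + \frac{82 + 285}{83 - 38}} = \frac{1}{289 + \frac{1}{45} \cdot 367} = \frac{1}{289 + \frac{367}{45}} = \frac{1}{\frac{13372}{45}} = \frac{45}{13372}$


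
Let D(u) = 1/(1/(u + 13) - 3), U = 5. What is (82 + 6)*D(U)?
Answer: -1584/53 ≈ -29.887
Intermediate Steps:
D(u) = 1/(-3 + 1/(13 + u)) (D(u) = 1/(1/(13 + u) - 3) = 1/(-3 + 1/(13 + u)))
(82 + 6)*D(U) = (82 + 6)*((-13 - 1*5)/(38 + 3*5)) = 88*((-13 - 5)/(38 + 15)) = 88*(-18/53) = -1584/53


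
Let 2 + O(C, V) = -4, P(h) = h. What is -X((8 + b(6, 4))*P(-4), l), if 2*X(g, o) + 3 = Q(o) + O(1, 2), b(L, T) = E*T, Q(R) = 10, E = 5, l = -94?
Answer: -½ ≈ -0.50000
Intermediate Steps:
O(C, V) = -6 (O(C, V) = -2 - 4 = -6)
b(L, T) = 5*T
X(g, o) = ½ (X(g, o) = -3/2 + (10 - 6)/2 = -3/2 + (½)*4 = -3/2 + 2 = ½)
-X((8 + b(6, 4))*P(-4), l) = -1*½ = -½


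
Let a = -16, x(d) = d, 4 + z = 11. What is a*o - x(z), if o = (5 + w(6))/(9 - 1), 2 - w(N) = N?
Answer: -9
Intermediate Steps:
z = 7 (z = -4 + 11 = 7)
w(N) = 2 - N
o = 1/8 (o = (5 + (2 - 1*6))/(9 - 1) = (5 + (2 - 6))/8 = (5 - 4)*(1/8) = 1*(1/8) = 1/8 ≈ 0.12500)
a*o - x(z) = -16*1/8 - 1*7 = -2 - 7 = -9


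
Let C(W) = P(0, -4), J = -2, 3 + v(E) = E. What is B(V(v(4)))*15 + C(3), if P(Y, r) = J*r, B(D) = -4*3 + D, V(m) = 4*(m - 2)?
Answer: -232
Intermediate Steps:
v(E) = -3 + E
V(m) = -8 + 4*m (V(m) = 4*(-2 + m) = -8 + 4*m)
B(D) = -12 + D
P(Y, r) = -2*r
C(W) = 8 (C(W) = -2*(-4) = 8)
B(V(v(4)))*15 + C(3) = (-12 + (-8 + 4*(-3 + 4)))*15 + 8 = (-12 + (-8 + 4*1))*15 + 8 = (-12 + (-8 + 4))*15 + 8 = (-12 - 4)*15 + 8 = -16*15 + 8 = -240 + 8 = -232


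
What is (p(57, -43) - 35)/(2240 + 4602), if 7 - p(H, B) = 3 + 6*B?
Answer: 227/6842 ≈ 0.033177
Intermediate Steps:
p(H, B) = 4 - 6*B (p(H, B) = 7 - (3 + 6*B) = 7 + (-3 - 6*B) = 4 - 6*B)
(p(57, -43) - 35)/(2240 + 4602) = ((4 - 6*(-43)) - 35)/(2240 + 4602) = ((4 + 258) - 35)/6842 = (262 - 35)*(1/6842) = 227*(1/6842) = 227/6842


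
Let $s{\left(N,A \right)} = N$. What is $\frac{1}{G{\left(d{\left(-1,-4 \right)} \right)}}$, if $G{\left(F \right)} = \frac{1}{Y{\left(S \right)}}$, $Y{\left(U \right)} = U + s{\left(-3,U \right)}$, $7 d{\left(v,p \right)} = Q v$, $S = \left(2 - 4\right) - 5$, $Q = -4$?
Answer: $-10$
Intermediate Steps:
$S = -7$ ($S = -2 - 5 = -7$)
$d{\left(v,p \right)} = - \frac{4 v}{7}$ ($d{\left(v,p \right)} = \frac{\left(-4\right) v}{7} = - \frac{4 v}{7}$)
$Y{\left(U \right)} = -3 + U$ ($Y{\left(U \right)} = U - 3 = -3 + U$)
$G{\left(F \right)} = - \frac{1}{10}$ ($G{\left(F \right)} = \frac{1}{-3 - 7} = \frac{1}{-10} = - \frac{1}{10}$)
$\frac{1}{G{\left(d{\left(-1,-4 \right)} \right)}} = \frac{1}{- \frac{1}{10}} = -10$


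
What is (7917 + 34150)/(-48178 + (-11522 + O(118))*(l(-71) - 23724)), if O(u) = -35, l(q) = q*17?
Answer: 42067/288079389 ≈ 0.00014603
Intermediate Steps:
l(q) = 17*q
(7917 + 34150)/(-48178 + (-11522 + O(118))*(l(-71) - 23724)) = (7917 + 34150)/(-48178 + (-11522 - 35)*(17*(-71) - 23724)) = 42067/(-48178 - 11557*(-1207 - 23724)) = 42067/(-48178 - 11557*(-24931)) = 42067/(-48178 + 288127567) = 42067/288079389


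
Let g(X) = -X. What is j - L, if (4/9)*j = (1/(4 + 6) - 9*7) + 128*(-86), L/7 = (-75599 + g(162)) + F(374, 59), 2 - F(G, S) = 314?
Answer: 20304059/40 ≈ 5.0760e+5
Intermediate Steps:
F(G, S) = -312 (F(G, S) = 2 - 1*314 = 2 - 314 = -312)
L = -532511 (L = 7*((-75599 - 1*162) - 312) = 7*((-75599 - 162) - 312) = 7*(-75761 - 312) = 7*(-76073) = -532511)
j = -996381/40 (j = 9*((1/(4 + 6) - 9*7) + 128*(-86))/4 = 9*((1/10 - 63) - 11008)/4 = 9*(-629/10 - 11008)/4 = (9/4)*(-110709/10) = -996381/40 ≈ -24910.)
j - L = -996381/40 - 1*(-532511) = -996381/40 + 532511 = 20304059/40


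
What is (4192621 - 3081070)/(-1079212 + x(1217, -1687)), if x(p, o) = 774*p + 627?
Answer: -1111551/136627 ≈ -8.1357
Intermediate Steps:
x(p, o) = 627 + 774*p
(4192621 - 3081070)/(-1079212 + x(1217, -1687)) = (4192621 - 3081070)/(-1079212 + (627 + 774*1217)) = 1111551/(-1079212 + (627 + 941958)) = 1111551/(-1079212 + 942585) = 1111551/(-136627) = 1111551*(-1/136627) = -1111551/136627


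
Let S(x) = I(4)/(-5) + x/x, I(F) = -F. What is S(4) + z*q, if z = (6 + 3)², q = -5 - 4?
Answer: -3636/5 ≈ -727.20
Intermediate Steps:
S(x) = 9/5 (S(x) = -1*4/(-5) + x/x = -4*(-⅕) + 1 = ⅘ + 1 = 9/5)
q = -9
z = 81 (z = 9² = 81)
S(4) + z*q = 9/5 + 81*(-9) = 9/5 - 729 = -3636/5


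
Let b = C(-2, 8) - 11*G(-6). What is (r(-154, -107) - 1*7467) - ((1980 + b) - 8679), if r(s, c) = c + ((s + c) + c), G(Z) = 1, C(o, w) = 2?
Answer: -1234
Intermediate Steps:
r(s, c) = s + 3*c (r(s, c) = c + ((c + s) + c) = c + (s + 2*c) = s + 3*c)
b = -9 (b = 2 - 11*1 = 2 - 11 = -9)
(r(-154, -107) - 1*7467) - ((1980 + b) - 8679) = ((-154 + 3*(-107)) - 1*7467) - ((1980 - 9) - 8679) = ((-154 - 321) - 7467) - (1971 - 8679) = (-475 - 7467) - 1*(-6708) = -7942 + 6708 = -1234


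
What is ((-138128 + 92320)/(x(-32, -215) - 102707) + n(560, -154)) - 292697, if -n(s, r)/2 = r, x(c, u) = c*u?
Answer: -28018714895/95827 ≈ -2.9239e+5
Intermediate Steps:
n(s, r) = -2*r
((-138128 + 92320)/(x(-32, -215) - 102707) + n(560, -154)) - 292697 = ((-138128 + 92320)/(-32*(-215) - 102707) - 2*(-154)) - 292697 = (-45808/(6880 - 102707) + 308) - 292697 = (-45808/(-95827) + 308) - 292697 = (-45808*(-1/95827) + 308) - 292697 = (45808/95827 + 308) - 292697 = 29560524/95827 - 292697 = -28018714895/95827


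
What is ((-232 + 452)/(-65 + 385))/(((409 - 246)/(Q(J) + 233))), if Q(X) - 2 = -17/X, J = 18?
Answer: 46343/46944 ≈ 0.98720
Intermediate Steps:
Q(X) = 2 - 17/X
((-232 + 452)/(-65 + 385))/(((409 - 246)/(Q(J) + 233))) = ((-232 + 452)/(-65 + 385))/(((409 - 246)/((2 - 17/18) + 233))) = (220/320)/((163/((2 - 17*1/18) + 233))) = (220*(1/320))/((163/((2 - 17/18) + 233))) = 11/(16*((163/(19/18 + 233)))) = 11/(16*((163/(4213/18)))) = 11/(16*((163*(18/4213)))) = 11/(16*(2934/4213)) = (11/16)*(4213/2934) = 46343/46944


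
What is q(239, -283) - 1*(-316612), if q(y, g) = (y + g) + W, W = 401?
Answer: 316969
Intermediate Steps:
q(y, g) = 401 + g + y (q(y, g) = (y + g) + 401 = (g + y) + 401 = 401 + g + y)
q(239, -283) - 1*(-316612) = (401 - 283 + 239) - 1*(-316612) = 357 + 316612 = 316969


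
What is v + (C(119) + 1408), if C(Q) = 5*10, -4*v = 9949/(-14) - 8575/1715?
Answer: 91667/56 ≈ 1636.9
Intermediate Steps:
v = 10019/56 (v = -(9949/(-14) - 8575/1715)/4 = -(9949*(-1/14) - 8575*1/1715)/4 = -(-9949/14 - 5)/4 = -1/4*(-10019/14) = 10019/56 ≈ 178.91)
C(Q) = 50
v + (C(119) + 1408) = 10019/56 + (50 + 1408) = 10019/56 + 1458 = 91667/56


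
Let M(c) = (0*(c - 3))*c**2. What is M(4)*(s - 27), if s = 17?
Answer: 0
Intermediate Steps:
M(c) = 0 (M(c) = (0*(-3 + c))*c**2 = 0*c**2 = 0)
M(4)*(s - 27) = 0*(17 - 27) = 0*(-10) = 0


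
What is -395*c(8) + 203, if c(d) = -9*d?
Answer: 28643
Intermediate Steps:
-395*c(8) + 203 = -(-3555)*8 + 203 = -395*(-72) + 203 = 28440 + 203 = 28643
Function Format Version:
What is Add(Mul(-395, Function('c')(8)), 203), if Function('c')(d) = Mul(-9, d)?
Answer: 28643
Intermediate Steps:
Add(Mul(-395, Function('c')(8)), 203) = Add(Mul(-395, Mul(-9, 8)), 203) = Add(Mul(-395, -72), 203) = Add(28440, 203) = 28643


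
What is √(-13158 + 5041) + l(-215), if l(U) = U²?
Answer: 46225 + I*√8117 ≈ 46225.0 + 90.094*I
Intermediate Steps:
√(-13158 + 5041) + l(-215) = √(-13158 + 5041) + (-215)² = √(-8117) + 46225 = I*√8117 + 46225 = 46225 + I*√8117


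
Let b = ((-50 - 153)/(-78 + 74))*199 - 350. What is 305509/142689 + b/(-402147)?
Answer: 53985963151/25503090348 ≈ 2.1168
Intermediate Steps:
b = 38997/4 (b = -203/(-4)*199 - 350 = -203*(-¼)*199 - 350 = (203/4)*199 - 350 = 40397/4 - 350 = 38997/4 ≈ 9749.3)
305509/142689 + b/(-402147) = 305509/142689 + (38997/4)/(-402147) = 305509*(1/142689) + (38997/4)*(-1/402147) = 305509/142689 - 4333/178732 = 53985963151/25503090348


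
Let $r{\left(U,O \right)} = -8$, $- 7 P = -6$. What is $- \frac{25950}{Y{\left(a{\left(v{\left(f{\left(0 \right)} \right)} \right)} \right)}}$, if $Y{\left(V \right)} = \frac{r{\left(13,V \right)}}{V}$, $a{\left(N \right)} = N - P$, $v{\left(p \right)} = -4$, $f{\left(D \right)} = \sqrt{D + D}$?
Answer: $- \frac{220575}{14} \approx -15755.0$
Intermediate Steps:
$P = \frac{6}{7}$ ($P = \left(- \frac{1}{7}\right) \left(-6\right) = \frac{6}{7} \approx 0.85714$)
$f{\left(D \right)} = \sqrt{2} \sqrt{D}$ ($f{\left(D \right)} = \sqrt{2 D} = \sqrt{2} \sqrt{D}$)
$a{\left(N \right)} = - \frac{6}{7} + N$ ($a{\left(N \right)} = N - \frac{6}{7} = - \frac{6}{7} + N$)
$Y{\left(V \right)} = - \frac{8}{V}$
$- \frac{25950}{Y{\left(a{\left(v{\left(f{\left(0 \right)} \right)} \right)} \right)}} = - \frac{25950}{\left(-8\right) \frac{1}{- \frac{6}{7} - 4}} = - \frac{25950}{\left(-8\right) \frac{1}{- \frac{34}{7}}} = - \frac{25950}{\left(-8\right) \left(- \frac{7}{34}\right)} = - \frac{25950}{\frac{28}{17}} = \left(-25950\right) \frac{17}{28} = - \frac{220575}{14}$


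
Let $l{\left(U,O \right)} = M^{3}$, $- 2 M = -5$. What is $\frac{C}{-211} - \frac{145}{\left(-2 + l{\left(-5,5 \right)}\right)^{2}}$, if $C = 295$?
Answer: $- \frac{5462975}{2506891} \approx -2.1792$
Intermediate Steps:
$M = \frac{5}{2}$ ($M = \left(- \frac{1}{2}\right) \left(-5\right) = \frac{5}{2} \approx 2.5$)
$l{\left(U,O \right)} = \frac{125}{8}$ ($l{\left(U,O \right)} = \left(\frac{5}{2}\right)^{3} = \frac{125}{8}$)
$\frac{C}{-211} - \frac{145}{\left(-2 + l{\left(-5,5 \right)}\right)^{2}} = \frac{295}{-211} - \frac{145}{\left(-2 + \frac{125}{8}\right)^{2}} = 295 \left(- \frac{1}{211}\right) - \frac{145}{\left(\frac{109}{8}\right)^{2}} = - \frac{295}{211} - \frac{145}{\frac{11881}{64}} = - \frac{295}{211} - \frac{9280}{11881} = - \frac{5462975}{2506891}$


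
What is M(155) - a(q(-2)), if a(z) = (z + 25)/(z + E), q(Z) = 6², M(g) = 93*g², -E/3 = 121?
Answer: 730624336/327 ≈ 2.2343e+6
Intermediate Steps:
E = -363 (E = -3*121 = -363)
q(Z) = 36
a(z) = (25 + z)/(-363 + z) (a(z) = (z + 25)/(z - 363) = (25 + z)/(-363 + z))
M(155) - a(q(-2)) = 93*155² - (25 + 36)/(-363 + 36) = 93*24025 - 61/(-327) = 2234325 - (-1)*61/327 = 2234325 - 1*(-61/327) = 2234325 + 61/327 = 730624336/327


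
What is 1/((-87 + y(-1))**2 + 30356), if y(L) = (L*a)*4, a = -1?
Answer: 1/37245 ≈ 2.6849e-5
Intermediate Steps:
y(L) = -4*L (y(L) = (L*(-1))*4 = -L*4 = -4*L)
1/((-87 + y(-1))**2 + 30356) = 1/((-87 - 4*(-1))**2 + 30356) = 1/((-87 + 4)**2 + 30356) = 1/((-83)**2 + 30356) = 1/(6889 + 30356) = 1/37245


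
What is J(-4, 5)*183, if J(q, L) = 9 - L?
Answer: 732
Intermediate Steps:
J(-4, 5)*183 = (9 - 1*5)*183 = (9 - 5)*183 = 4*183 = 732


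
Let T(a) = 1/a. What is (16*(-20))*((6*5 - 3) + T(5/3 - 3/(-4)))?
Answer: -254400/29 ≈ -8772.4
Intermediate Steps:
T(a) = 1/a
(16*(-20))*((6*5 - 3) + T(5/3 - 3/(-4))) = (16*(-20))*((6*5 - 3) + 1/(5/3 - 3/(-4))) = -320*((30 - 3) + 1/(5*(1/3) - 3*(-1/4))) = -320*(27 + 1/(5/3 + 3/4)) = -320*(27 + 1/(29/12)) = -320*(27 + 12/29) = -320*795/29 = -254400/29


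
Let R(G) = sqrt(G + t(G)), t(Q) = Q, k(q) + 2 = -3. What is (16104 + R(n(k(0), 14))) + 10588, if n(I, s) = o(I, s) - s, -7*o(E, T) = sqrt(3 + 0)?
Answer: 26692 + sqrt(-1372 - 14*sqrt(3))/7 ≈ 26692.0 + 5.3381*I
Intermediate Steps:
k(q) = -5 (k(q) = -2 - 3 = -5)
o(E, T) = -sqrt(3)/7 (o(E, T) = -sqrt(3 + 0)/7 = -sqrt(3)/7)
n(I, s) = -s - sqrt(3)/7 (n(I, s) = -sqrt(3)/7 - s = -s - sqrt(3)/7)
R(G) = sqrt(2)*sqrt(G) (R(G) = sqrt(G + G) = sqrt(2*G) = sqrt(2)*sqrt(G))
(16104 + R(n(k(0), 14))) + 10588 = (16104 + sqrt(2)*sqrt(-1*14 - sqrt(3)/7)) + 10588 = (16104 + sqrt(2)*sqrt(-14 - sqrt(3)/7)) + 10588 = 26692 + sqrt(2)*sqrt(-14 - sqrt(3)/7)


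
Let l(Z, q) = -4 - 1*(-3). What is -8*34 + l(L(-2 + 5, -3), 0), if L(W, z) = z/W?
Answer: -273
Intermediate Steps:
l(Z, q) = -1 (l(Z, q) = -4 + 3 = -1)
-8*34 + l(L(-2 + 5, -3), 0) = -8*34 - 1 = -272 - 1 = -273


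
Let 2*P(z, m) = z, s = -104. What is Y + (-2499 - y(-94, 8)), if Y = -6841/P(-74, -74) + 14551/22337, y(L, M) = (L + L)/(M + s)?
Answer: -45926849491/19835256 ≈ -2315.4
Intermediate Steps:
P(z, m) = z/2
y(L, M) = 2*L/(-104 + M) (y(L, M) = (L + L)/(M - 104) = (2*L)/(-104 + M) = 2*L/(-104 + M))
Y = 153345804/826469 (Y = -6841/((½)*(-74)) + 14551/22337 = -6841/(-37) + 14551*(1/22337) = -6841*(-1/37) + 14551/22337 = 6841/37 + 14551/22337 = 153345804/826469 ≈ 185.54)
Y + (-2499 - y(-94, 8)) = 153345804/826469 + (-2499 - 2*(-94)/(-104 + 8)) = 153345804/826469 + (-2499 - 2*(-94)/(-96)) = 153345804/826469 + (-2499 - 2*(-94)*(-1)/96) = 153345804/826469 + (-2499 - 1*47/24) = 153345804/826469 + (-2499 - 47/24) = 153345804/826469 - 60023/24 = -45926849491/19835256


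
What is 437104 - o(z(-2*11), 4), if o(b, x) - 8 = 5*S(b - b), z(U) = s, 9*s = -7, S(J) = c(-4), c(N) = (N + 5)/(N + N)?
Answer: 3496773/8 ≈ 4.3710e+5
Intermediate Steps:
c(N) = (5 + N)/(2*N) (c(N) = (5 + N)/((2*N)) = (5 + N)*(1/(2*N)) = (5 + N)/(2*N))
S(J) = -1/8 (S(J) = (1/2)*(5 - 4)/(-4) = (1/2)*(-1/4)*1 = -1/8)
s = -7/9 (s = (1/9)*(-7) = -7/9 ≈ -0.77778)
z(U) = -7/9
o(b, x) = 59/8 (o(b, x) = 8 + 5*(-1/8) = 8 - 5/8 = 59/8)
437104 - o(z(-2*11), 4) = 437104 - 1*59/8 = 437104 - 59/8 = 3496773/8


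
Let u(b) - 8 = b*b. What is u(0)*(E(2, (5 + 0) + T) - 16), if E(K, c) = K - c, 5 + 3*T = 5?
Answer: -152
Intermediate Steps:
T = 0 (T = -5/3 + (⅓)*5 = -5/3 + 5/3 = 0)
u(b) = 8 + b² (u(b) = 8 + b*b = 8 + b²)
u(0)*(E(2, (5 + 0) + T) - 16) = (8 + 0²)*((2 - ((5 + 0) + 0)) - 16) = (8 + 0)*((2 - (5 + 0)) - 16) = 8*((2 - 1*5) - 16) = 8*((2 - 5) - 16) = 8*(-3 - 16) = 8*(-19) = -152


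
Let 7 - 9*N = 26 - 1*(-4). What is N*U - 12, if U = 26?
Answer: -706/9 ≈ -78.444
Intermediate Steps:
N = -23/9 (N = 7/9 - (26 - 1*(-4))/9 = 7/9 - (26 + 4)/9 = 7/9 - ⅑*30 = 7/9 - 10/3 = -23/9 ≈ -2.5556)
N*U - 12 = -23/9*26 - 12 = -598/9 - 12 = -706/9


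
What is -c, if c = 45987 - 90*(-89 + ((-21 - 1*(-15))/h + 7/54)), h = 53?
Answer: -8585288/159 ≈ -53996.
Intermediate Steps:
c = 8585288/159 (c = 45987 - 90*(-89 + ((-21 - 1*(-15))/53 + 7/54)) = 45987 - 90*(-89 + ((-21 + 15)*(1/53) + 7*(1/54))) = 45987 - 90*(-89 + (-6*1/53 + 7/54)) = 45987 - 90*(-89 + (-6/53 + 7/54)) = 45987 - 90*(-89 + 47/2862) = 45987 - 90*(-254671/2862) = 45987 + 1273355/159 = 8585288/159 ≈ 53996.)
-c = -1*8585288/159 = -8585288/159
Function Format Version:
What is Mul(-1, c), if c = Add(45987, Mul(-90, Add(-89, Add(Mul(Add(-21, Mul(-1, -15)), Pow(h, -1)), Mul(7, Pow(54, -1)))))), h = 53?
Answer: Rational(-8585288, 159) ≈ -53996.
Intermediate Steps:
c = Rational(8585288, 159) (c = Add(45987, Mul(-90, Add(-89, Add(Mul(Add(-21, Mul(-1, -15)), Pow(53, -1)), Mul(7, Pow(54, -1)))))) = Add(45987, Mul(-90, Add(-89, Add(Mul(Add(-21, 15), Rational(1, 53)), Mul(7, Rational(1, 54)))))) = Add(45987, Mul(-90, Add(-89, Add(Mul(-6, Rational(1, 53)), Rational(7, 54))))) = Add(45987, Mul(-90, Add(-89, Add(Rational(-6, 53), Rational(7, 54))))) = Add(45987, Mul(-90, Add(-89, Rational(47, 2862)))) = Add(45987, Mul(-90, Rational(-254671, 2862))) = Add(45987, Rational(1273355, 159)) = Rational(8585288, 159) ≈ 53996.)
Mul(-1, c) = Mul(-1, Rational(8585288, 159)) = Rational(-8585288, 159)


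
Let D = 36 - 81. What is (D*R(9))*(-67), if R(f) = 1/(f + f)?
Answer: 335/2 ≈ 167.50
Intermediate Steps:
D = -45
R(f) = 1/(2*f)
(D*R(9))*(-67) = -45/(2*9)*(-67) = -45*1/18*(-67) = -5/2*(-67) = 335/2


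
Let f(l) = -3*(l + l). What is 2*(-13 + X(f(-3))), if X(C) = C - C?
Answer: -26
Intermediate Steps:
f(l) = -6*l
X(C) = 0
2*(-13 + X(f(-3))) = 2*(-13 + 0) = 2*(-13) = -26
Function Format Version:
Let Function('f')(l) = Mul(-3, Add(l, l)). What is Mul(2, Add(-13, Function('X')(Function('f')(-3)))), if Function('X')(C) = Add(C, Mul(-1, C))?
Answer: -26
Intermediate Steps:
Function('f')(l) = Mul(-6, l) (Function('f')(l) = Mul(-3, Mul(2, l)) = Mul(-6, l))
Function('X')(C) = 0
Mul(2, Add(-13, Function('X')(Function('f')(-3)))) = Mul(2, Add(-13, 0)) = Mul(2, -13) = -26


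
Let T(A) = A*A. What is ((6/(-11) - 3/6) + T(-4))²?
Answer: 108241/484 ≈ 223.64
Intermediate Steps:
T(A) = A²
((6/(-11) - 3/6) + T(-4))² = ((6/(-11) - 3/6) + (-4)²)² = ((6*(-1/11) - 3*⅙) + 16)² = ((-6/11 - ½) + 16)² = (-23/22 + 16)² = (329/22)² = 108241/484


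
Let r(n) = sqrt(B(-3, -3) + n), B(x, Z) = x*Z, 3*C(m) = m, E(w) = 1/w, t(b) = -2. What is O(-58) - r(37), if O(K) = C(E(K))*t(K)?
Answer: 1/87 - sqrt(46) ≈ -6.7708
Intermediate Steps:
C(m) = m/3
B(x, Z) = Z*x
O(K) = -2/(3*K) (O(K) = (1/(3*K))*(-2) = -2/(3*K))
r(n) = sqrt(9 + n) (r(n) = sqrt(-3*(-3) + n) = sqrt(9 + n))
O(-58) - r(37) = -2/3/(-58) - sqrt(9 + 37) = -2/3*(-1/58) - sqrt(46) = 1/87 - sqrt(46)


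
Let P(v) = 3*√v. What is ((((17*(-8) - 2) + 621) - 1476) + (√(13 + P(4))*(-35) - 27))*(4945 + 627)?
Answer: -5683440 - 195020*√19 ≈ -6.5335e+6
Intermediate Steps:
((((17*(-8) - 2) + 621) - 1476) + (√(13 + P(4))*(-35) - 27))*(4945 + 627) = ((((17*(-8) - 2) + 621) - 1476) + (√(13 + 3*√4)*(-35) - 27))*(4945 + 627) = ((((-136 - 2) + 621) - 1476) + (√(13 + 3*2)*(-35) - 27))*5572 = (((-138 + 621) - 1476) + (√(13 + 6)*(-35) - 27))*5572 = ((483 - 1476) + (√19*(-35) - 27))*5572 = (-993 + (-35*√19 - 27))*5572 = (-993 + (-27 - 35*√19))*5572 = (-1020 - 35*√19)*5572 = -5683440 - 195020*√19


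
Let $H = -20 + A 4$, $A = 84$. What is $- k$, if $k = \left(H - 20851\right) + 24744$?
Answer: $-4209$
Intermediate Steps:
$H = 316$ ($H = -20 + 84 \cdot 4 = -20 + 336 = 316$)
$k = 4209$ ($k = \left(316 - 20851\right) + 24744 = -20535 + 24744 = 4209$)
$- k = \left(-1\right) 4209 = -4209$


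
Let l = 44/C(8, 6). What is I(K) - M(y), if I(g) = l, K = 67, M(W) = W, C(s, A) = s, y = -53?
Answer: 117/2 ≈ 58.500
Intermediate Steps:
l = 11/2 (l = 44/8 = 44*(⅛) = 11/2 ≈ 5.5000)
I(g) = 11/2
I(K) - M(y) = 11/2 - 1*(-53) = 11/2 + 53 = 117/2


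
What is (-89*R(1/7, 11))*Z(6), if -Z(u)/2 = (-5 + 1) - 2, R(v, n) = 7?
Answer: -7476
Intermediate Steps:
Z(u) = 12 (Z(u) = -2*((-5 + 1) - 2) = -2*(-4 - 2) = -2*(-6) = 12)
(-89*R(1/7, 11))*Z(6) = -89*7*12 = -623*12 = -7476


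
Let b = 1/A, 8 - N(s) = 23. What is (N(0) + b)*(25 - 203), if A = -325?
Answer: 867928/325 ≈ 2670.5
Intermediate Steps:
N(s) = -15 (N(s) = 8 - 1*23 = 8 - 23 = -15)
b = -1/325 (b = 1/(-325) = -1/325 ≈ -0.0030769)
(N(0) + b)*(25 - 203) = (-15 - 1/325)*(25 - 203) = -4876/325*(-178) = 867928/325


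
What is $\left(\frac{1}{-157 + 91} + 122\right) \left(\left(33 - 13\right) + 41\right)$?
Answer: $\frac{491111}{66} \approx 7441.1$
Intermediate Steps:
$\left(\frac{1}{-157 + 91} + 122\right) \left(\left(33 - 13\right) + 41\right) = \left(\frac{1}{-66} + 122\right) \left(20 + 41\right) = \left(- \frac{1}{66} + 122\right) 61 = \frac{8051}{66} \cdot 61 = \frac{491111}{66}$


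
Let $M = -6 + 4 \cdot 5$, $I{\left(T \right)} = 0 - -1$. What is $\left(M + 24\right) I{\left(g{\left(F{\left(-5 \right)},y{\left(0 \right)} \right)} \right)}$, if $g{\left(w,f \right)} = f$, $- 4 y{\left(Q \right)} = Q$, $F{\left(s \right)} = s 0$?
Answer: $38$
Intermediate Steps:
$F{\left(s \right)} = 0$
$y{\left(Q \right)} = - \frac{Q}{4}$
$I{\left(T \right)} = 1$ ($I{\left(T \right)} = 0 + 1 = 1$)
$M = 14$ ($M = -6 + 20 = 14$)
$\left(M + 24\right) I{\left(g{\left(F{\left(-5 \right)},y{\left(0 \right)} \right)} \right)} = \left(14 + 24\right) 1 = 38 \cdot 1 = 38$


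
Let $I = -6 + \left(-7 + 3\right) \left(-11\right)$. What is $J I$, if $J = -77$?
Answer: $-2926$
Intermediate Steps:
$I = 38$ ($I = -6 - -44 = -6 + 44 = 38$)
$J I = \left(-77\right) 38 = -2926$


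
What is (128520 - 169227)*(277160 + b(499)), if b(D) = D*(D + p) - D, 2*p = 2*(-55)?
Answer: -20280919419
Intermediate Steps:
p = -55 (p = (2*(-55))/2 = (½)*(-110) = -55)
b(D) = -D + D*(-55 + D) (b(D) = D*(D - 55) - D = D*(-55 + D) - D = -D + D*(-55 + D))
(128520 - 169227)*(277160 + b(499)) = (128520 - 169227)*(277160 + 499*(-56 + 499)) = -40707*(277160 + 499*443) = -40707*(277160 + 221057) = -40707*498217 = -20280919419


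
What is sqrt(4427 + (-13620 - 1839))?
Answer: 2*I*sqrt(2758) ≈ 105.03*I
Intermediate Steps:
sqrt(4427 + (-13620 - 1839)) = sqrt(4427 - 15459) = sqrt(-11032) = 2*I*sqrt(2758)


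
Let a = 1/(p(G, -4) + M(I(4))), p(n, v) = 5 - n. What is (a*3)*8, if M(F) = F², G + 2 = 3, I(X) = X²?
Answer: 6/65 ≈ 0.092308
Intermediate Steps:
G = 1 (G = -2 + 3 = 1)
a = 1/260 (a = 1/((5 - 1*1) + (4²)²) = 1/((5 - 1) + 16²) = 1/(4 + 256) = 1/260 ≈ 0.0038462)
(a*3)*8 = ((1/260)*3)*8 = (3/260)*8 = 6/65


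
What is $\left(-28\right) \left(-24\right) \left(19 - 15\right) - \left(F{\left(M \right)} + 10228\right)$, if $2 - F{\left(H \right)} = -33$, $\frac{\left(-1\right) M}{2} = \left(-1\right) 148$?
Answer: $-7575$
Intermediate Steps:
$M = 296$ ($M = - 2 \left(\left(-1\right) 148\right) = \left(-2\right) \left(-148\right) = 296$)
$F{\left(H \right)} = 35$ ($F{\left(H \right)} = 2 - -33 = 2 + 33 = 35$)
$\left(-28\right) \left(-24\right) \left(19 - 15\right) - \left(F{\left(M \right)} + 10228\right) = \left(-28\right) \left(-24\right) \left(19 - 15\right) - \left(35 + 10228\right) = 672 \cdot 4 - 10263 = 2688 - 10263 = -7575$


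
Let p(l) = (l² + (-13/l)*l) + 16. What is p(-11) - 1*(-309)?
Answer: 433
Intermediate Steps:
p(l) = 3 + l² (p(l) = (l² - 13) + 16 = (-13 + l²) + 16 = 3 + l²)
p(-11) - 1*(-309) = (3 + (-11)²) - 1*(-309) = (3 + 121) + 309 = 124 + 309 = 433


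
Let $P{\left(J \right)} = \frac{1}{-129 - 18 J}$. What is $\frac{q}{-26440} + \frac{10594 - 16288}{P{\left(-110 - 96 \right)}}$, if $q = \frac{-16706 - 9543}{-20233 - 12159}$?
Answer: $- \frac{17453333036606729}{856444480} \approx -2.0379 \cdot 10^{7}$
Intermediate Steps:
$q = \frac{26249}{32392}$ ($q = - \frac{26249}{-32392} = \left(-26249\right) \left(- \frac{1}{32392}\right) = \frac{26249}{32392} \approx 0.81035$)
$\frac{q}{-26440} + \frac{10594 - 16288}{P{\left(-110 - 96 \right)}} = \frac{26249}{32392 \left(-26440\right)} + \frac{10594 - 16288}{\left(-1\right) \frac{1}{129 + 18 \left(-110 - 96\right)}} = \frac{26249}{32392} \left(- \frac{1}{26440}\right) + \frac{10594 - 16288}{\left(-1\right) \frac{1}{129 + 18 \left(-110 - 96\right)}} = - \frac{26249}{856444480} - \frac{5694}{\left(-1\right) \frac{1}{129 + 18 \left(-206\right)}} = - \frac{26249}{856444480} - \frac{5694}{\left(-1\right) \frac{1}{129 - 3708}} = - \frac{26249}{856444480} - \frac{5694}{\left(-1\right) \frac{1}{-3579}} = - \frac{26249}{856444480} - \frac{5694}{\left(-1\right) \left(- \frac{1}{3579}\right)} = - \frac{26249}{856444480} - 5694 \frac{1}{\frac{1}{3579}} = - \frac{26249}{856444480} - 20378826 = - \frac{17453333036606729}{856444480}$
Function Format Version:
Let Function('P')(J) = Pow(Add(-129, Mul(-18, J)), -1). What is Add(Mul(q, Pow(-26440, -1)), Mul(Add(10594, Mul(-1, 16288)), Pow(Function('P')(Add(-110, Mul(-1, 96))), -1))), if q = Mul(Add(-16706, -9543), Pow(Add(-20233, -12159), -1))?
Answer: Rational(-17453333036606729, 856444480) ≈ -2.0379e+7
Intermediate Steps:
q = Rational(26249, 32392) (q = Mul(-26249, Pow(-32392, -1)) = Mul(-26249, Rational(-1, 32392)) = Rational(26249, 32392) ≈ 0.81035)
Add(Mul(q, Pow(-26440, -1)), Mul(Add(10594, Mul(-1, 16288)), Pow(Function('P')(Add(-110, Mul(-1, 96))), -1))) = Add(Mul(Rational(26249, 32392), Pow(-26440, -1)), Mul(Add(10594, Mul(-1, 16288)), Pow(Mul(-1, Pow(Add(129, Mul(18, Add(-110, Mul(-1, 96)))), -1)), -1))) = Add(Mul(Rational(26249, 32392), Rational(-1, 26440)), Mul(Add(10594, -16288), Pow(Mul(-1, Pow(Add(129, Mul(18, Add(-110, -96))), -1)), -1))) = Add(Rational(-26249, 856444480), Mul(-5694, Pow(Mul(-1, Pow(Add(129, Mul(18, -206)), -1)), -1))) = Add(Rational(-26249, 856444480), Mul(-5694, Pow(Mul(-1, Pow(Add(129, -3708), -1)), -1))) = Add(Rational(-26249, 856444480), Mul(-5694, Pow(Mul(-1, Pow(-3579, -1)), -1))) = Add(Rational(-26249, 856444480), Mul(-5694, Pow(Mul(-1, Rational(-1, 3579)), -1))) = Add(Rational(-26249, 856444480), Mul(-5694, Pow(Rational(1, 3579), -1))) = Add(Rational(-26249, 856444480), Mul(-5694, 3579)) = Add(Rational(-26249, 856444480), -20378826) = Rational(-17453333036606729, 856444480)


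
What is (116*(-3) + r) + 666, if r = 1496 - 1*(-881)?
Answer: 2695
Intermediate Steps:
r = 2377 (r = 1496 + 881 = 2377)
(116*(-3) + r) + 666 = (116*(-3) + 2377) + 666 = (-348 + 2377) + 666 = 2029 + 666 = 2695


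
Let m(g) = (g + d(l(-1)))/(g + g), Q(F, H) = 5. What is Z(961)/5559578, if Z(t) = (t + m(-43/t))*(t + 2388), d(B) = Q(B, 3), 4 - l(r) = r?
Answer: 3835787/7031231 ≈ 0.54554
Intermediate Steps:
l(r) = 4 - r
d(B) = 5
m(g) = (5 + g)/(2*g) (m(g) = (g + 5)/(g + g) = (5 + g)/((2*g)) = (5 + g)*(1/(2*g)) = (5 + g)/(2*g))
Z(t) = (2388 + t)*(t - t*(5 - 43/t)/86) (Z(t) = (t + (5 - 43/t)/(2*((-43/t))))*(t + 2388) = (t + (-t/43)*(5 - 43/t)/2)*(2388 + t) = (t - t*(5 - 43/t)/86)*(2388 + t) = (2388 + t)*(t - t*(5 - 43/t)/86))
Z(961)/5559578 = (1194 + (81/86)*961² + (193471/86)*961)/5559578 = (1194 + (81/86)*923521 + 185925631/86)*(1/5559578) = (1194 + 74805201/86 + 185925631/86)*(1/5559578) = (130416758/43)*(1/5559578) = 3835787/7031231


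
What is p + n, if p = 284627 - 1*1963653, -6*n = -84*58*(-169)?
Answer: -1816254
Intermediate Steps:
n = -137228 (n = -(-84*58)*(-169)/6 = -(-812)*(-169) = -⅙*823368 = -137228)
p = -1679026 (p = 284627 - 1963653 = -1679026)
p + n = -1679026 - 137228 = -1816254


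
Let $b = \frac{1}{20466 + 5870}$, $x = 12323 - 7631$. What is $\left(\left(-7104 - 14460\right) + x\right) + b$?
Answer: $- \frac{444340991}{26336} \approx -16872.0$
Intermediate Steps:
$x = 4692$ ($x = 12323 - 7631 = 4692$)
$b = \frac{1}{26336} \approx 3.7971 \cdot 10^{-5}$
$\left(\left(-7104 - 14460\right) + x\right) + b = \left(\left(-7104 - 14460\right) + 4692\right) + \frac{1}{26336} = \left(-21564 + 4692\right) + \frac{1}{26336} = -16872 + \frac{1}{26336} = - \frac{444340991}{26336}$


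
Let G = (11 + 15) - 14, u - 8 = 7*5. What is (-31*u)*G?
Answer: -15996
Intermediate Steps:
u = 43 (u = 8 + 7*5 = 8 + 35 = 43)
G = 12 (G = 26 - 14 = 12)
(-31*u)*G = -31*43*12 = -1333*12 = -15996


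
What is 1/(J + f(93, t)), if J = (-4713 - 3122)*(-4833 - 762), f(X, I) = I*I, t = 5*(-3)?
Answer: 1/43837050 ≈ 2.2812e-8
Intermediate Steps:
t = -15
f(X, I) = I**2
J = 43836825 (J = -7835*(-5595) = 43836825)
1/(J + f(93, t)) = 1/(43836825 + (-15)**2) = 1/(43836825 + 225) = 1/43837050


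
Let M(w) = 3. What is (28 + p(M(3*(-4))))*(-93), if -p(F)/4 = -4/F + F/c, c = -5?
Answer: -16616/5 ≈ -3323.2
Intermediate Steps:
p(F) = 16/F + 4*F/5 (p(F) = -4*(-4/F + F/(-5)) = -4*(-4/F + F*(-1/5)) = -4*(-4/F - F/5) = 16/F + 4*F/5)
(28 + p(M(3*(-4))))*(-93) = (28 + (16/3 + (4/5)*3))*(-93) = (28 + (16*(1/3) + 12/5))*(-93) = (28 + (16/3 + 12/5))*(-93) = (28 + 116/15)*(-93) = (536/15)*(-93) = -16616/5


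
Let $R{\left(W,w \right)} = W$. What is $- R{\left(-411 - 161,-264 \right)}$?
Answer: $572$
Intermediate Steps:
$- R{\left(-411 - 161,-264 \right)} = - (-411 - 161) = \left(-1\right) \left(-572\right) = 572$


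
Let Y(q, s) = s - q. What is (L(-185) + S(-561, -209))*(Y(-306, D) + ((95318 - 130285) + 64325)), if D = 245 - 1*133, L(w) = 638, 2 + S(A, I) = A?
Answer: 2233200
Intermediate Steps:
S(A, I) = -2 + A
D = 112 (D = 245 - 133 = 112)
(L(-185) + S(-561, -209))*(Y(-306, D) + ((95318 - 130285) + 64325)) = (638 + (-2 - 561))*((112 - 1*(-306)) + ((95318 - 130285) + 64325)) = (638 - 563)*((112 + 306) + (-34967 + 64325)) = 75*(418 + 29358) = 75*29776 = 2233200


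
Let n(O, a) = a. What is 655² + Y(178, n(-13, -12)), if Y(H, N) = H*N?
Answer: 426889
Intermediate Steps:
655² + Y(178, n(-13, -12)) = 655² + 178*(-12) = 429025 - 2136 = 426889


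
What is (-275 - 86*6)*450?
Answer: -355950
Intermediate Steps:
(-275 - 86*6)*450 = (-275 - 516)*450 = -791*450 = -355950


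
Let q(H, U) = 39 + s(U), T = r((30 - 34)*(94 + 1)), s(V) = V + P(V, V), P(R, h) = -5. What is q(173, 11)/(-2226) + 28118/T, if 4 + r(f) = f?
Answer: -5217329/71232 ≈ -73.244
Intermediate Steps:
r(f) = -4 + f
s(V) = -5 + V (s(V) = V - 5 = -5 + V)
T = -384 (T = -4 + (30 - 34)*(94 + 1) = -4 - 4*95 = -4 - 380 = -384)
q(H, U) = 34 + U (q(H, U) = 39 + (-5 + U) = 34 + U)
q(173, 11)/(-2226) + 28118/T = (34 + 11)/(-2226) + 28118/(-384) = 45*(-1/2226) + 28118*(-1/384) = -15/742 - 14059/192 = -5217329/71232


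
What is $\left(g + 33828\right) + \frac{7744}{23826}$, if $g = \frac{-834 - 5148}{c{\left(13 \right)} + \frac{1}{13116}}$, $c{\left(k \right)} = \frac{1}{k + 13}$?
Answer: $- \frac{863901445652}{7116393} \approx -1.214 \cdot 10^{5}$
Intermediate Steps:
$c{\left(k \right)} = \frac{1}{13 + k}$
$g = - \frac{1019978856}{6571}$ ($g = \frac{-834 - 5148}{\frac{1}{13 + 13} + \frac{1}{13116}} = - \frac{5982}{\frac{1}{26} + \frac{1}{13116}} = - \frac{5982}{\frac{6571}{170508}} = \left(-5982\right) \frac{170508}{6571} = - \frac{1019978856}{6571} \approx -1.5522 \cdot 10^{5}$)
$\left(g + 33828\right) + \frac{7744}{23826} = \left(- \frac{1019978856}{6571} + 33828\right) + \frac{7744}{23826} = - \frac{797695068}{6571} + 7744 \cdot \frac{1}{23826} = - \frac{797695068}{6571} + \frac{352}{1083} = - \frac{863901445652}{7116393}$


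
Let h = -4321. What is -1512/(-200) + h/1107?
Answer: 101198/27675 ≈ 3.6567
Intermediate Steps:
-1512/(-200) + h/1107 = -1512/(-200) - 4321/1107 = -1512*(-1/200) - 4321*1/1107 = 189/25 - 4321/1107 = 101198/27675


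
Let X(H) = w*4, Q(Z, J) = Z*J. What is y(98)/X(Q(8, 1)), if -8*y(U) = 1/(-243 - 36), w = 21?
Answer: 1/187488 ≈ 5.3337e-6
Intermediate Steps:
Q(Z, J) = J*Z
y(U) = 1/2232 (y(U) = -1/(8*(-243 - 36)) = -⅛/(-279) = -⅛*(-1/279) = 1/2232)
X(H) = 84 (X(H) = 21*4 = 84)
y(98)/X(Q(8, 1)) = (1/2232)/84 = (1/2232)*(1/84) = 1/187488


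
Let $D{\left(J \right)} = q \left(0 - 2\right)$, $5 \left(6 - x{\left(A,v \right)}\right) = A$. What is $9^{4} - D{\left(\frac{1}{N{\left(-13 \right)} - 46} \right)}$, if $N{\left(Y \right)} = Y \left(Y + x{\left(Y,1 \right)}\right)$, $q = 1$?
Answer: $6563$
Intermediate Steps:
$x{\left(A,v \right)} = 6 - \frac{A}{5}$
$N{\left(Y \right)} = Y \left(6 + \frac{4 Y}{5}\right)$ ($N{\left(Y \right)} = Y \left(Y - \left(-6 + \frac{Y}{5}\right)\right) = Y \left(6 + \frac{4 Y}{5}\right)$)
$D{\left(J \right)} = -2$ ($D{\left(J \right)} = 1 \left(0 - 2\right) = 1 \left(-2\right) = -2$)
$9^{4} - D{\left(\frac{1}{N{\left(-13 \right)} - 46} \right)} = 9^{4} - -2 = 6561 + 2 = 6563$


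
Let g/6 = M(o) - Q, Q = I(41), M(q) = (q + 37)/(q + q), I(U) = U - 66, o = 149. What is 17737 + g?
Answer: 2665721/149 ≈ 17891.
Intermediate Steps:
I(U) = -66 + U
M(q) = (37 + q)/(2*q) (M(q) = (37 + q)/((2*q)) = (37 + q)*(1/(2*q)) = (37 + q)/(2*q))
Q = -25 (Q = -66 + 41 = -25)
g = 22908/149 (g = 6*((½)*(37 + 149)/149 - 1*(-25)) = 6*((½)*(1/149)*186 + 25) = 6*(93/149 + 25) = 6*(3818/149) = 22908/149 ≈ 153.74)
17737 + g = 17737 + 22908/149 = 2665721/149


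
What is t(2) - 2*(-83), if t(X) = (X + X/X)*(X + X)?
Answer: 178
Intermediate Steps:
t(X) = 2*X*(1 + X) (t(X) = (X + 1)*(2*X) = (1 + X)*(2*X) = 2*X*(1 + X))
t(2) - 2*(-83) = 2*2*(1 + 2) - 2*(-83) = 2*2*3 + 166 = 12 + 166 = 178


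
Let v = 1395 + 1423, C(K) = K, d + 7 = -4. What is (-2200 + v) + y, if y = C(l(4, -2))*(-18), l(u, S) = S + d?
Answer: 852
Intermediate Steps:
d = -11 (d = -7 - 4 = -11)
l(u, S) = -11 + S (l(u, S) = S - 11 = -11 + S)
y = 234 (y = (-11 - 2)*(-18) = -13*(-18) = 234)
v = 2818
(-2200 + v) + y = (-2200 + 2818) + 234 = 618 + 234 = 852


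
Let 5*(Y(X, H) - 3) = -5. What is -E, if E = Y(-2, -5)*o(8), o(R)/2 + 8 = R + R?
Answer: -32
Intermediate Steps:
o(R) = -16 + 4*R (o(R) = -16 + 2*(R + R) = -16 + 2*(2*R) = -16 + 4*R)
Y(X, H) = 2 (Y(X, H) = 3 + (1/5)*(-5) = 3 - 1 = 2)
E = 32 (E = 2*(-16 + 4*8) = 2*(-16 + 32) = 2*16 = 32)
-E = -1*32 = -32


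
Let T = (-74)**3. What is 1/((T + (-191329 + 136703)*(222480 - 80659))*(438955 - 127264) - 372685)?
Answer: -1/2414831997989155 ≈ -4.1411e-16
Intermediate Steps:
T = -405224
1/((T + (-191329 + 136703)*(222480 - 80659))*(438955 - 127264) - 372685) = 1/((-405224 + (-191329 + 136703)*(222480 - 80659))*(438955 - 127264) - 372685) = 1/((-405224 - 54626*141821)*311691 - 372685) = 1/((-405224 - 7747113946)*311691 - 372685) = 1/(-7747519170*311691 - 372685) = 1/(-2414831997616470 - 372685) = 1/(-2414831997989155) = -1/2414831997989155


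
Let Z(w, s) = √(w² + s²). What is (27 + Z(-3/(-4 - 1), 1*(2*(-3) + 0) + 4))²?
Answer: (135 + √109)²/25 ≈ 846.12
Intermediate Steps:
Z(w, s) = √(s² + w²)
(27 + Z(-3/(-4 - 1), 1*(2*(-3) + 0) + 4))² = (27 + √((1*(2*(-3) + 0) + 4)² + (-3/(-4 - 1))²))² = (27 + √((1*(-6 + 0) + 4)² + (-3/(-5))²))² = (27 + √((1*(-6) + 4)² + (-3*(-⅕))²))² = (27 + √((-6 + 4)² + (⅗)²))² = (27 + √((-2)² + 9/25))² = (27 + √(4 + 9/25))² = (27 + √(109/25))² = (27 + √109/5)²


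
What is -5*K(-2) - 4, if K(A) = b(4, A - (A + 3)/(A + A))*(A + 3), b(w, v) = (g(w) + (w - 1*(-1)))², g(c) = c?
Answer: -409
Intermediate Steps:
b(w, v) = (1 + 2*w)² (b(w, v) = (w + (w - 1*(-1)))² = (w + (w + 1))² = (w + (1 + w))² = (1 + 2*w)²)
K(A) = 243 + 81*A (K(A) = (1 + 2*4)²*(A + 3) = (1 + 8)²*(3 + A) = 9²*(3 + A) = 81*(3 + A) = 243 + 81*A)
-5*K(-2) - 4 = -5*(243 + 81*(-2)) - 4 = -5*(243 - 162) - 4 = -5*81 - 4 = -405 - 4 = -409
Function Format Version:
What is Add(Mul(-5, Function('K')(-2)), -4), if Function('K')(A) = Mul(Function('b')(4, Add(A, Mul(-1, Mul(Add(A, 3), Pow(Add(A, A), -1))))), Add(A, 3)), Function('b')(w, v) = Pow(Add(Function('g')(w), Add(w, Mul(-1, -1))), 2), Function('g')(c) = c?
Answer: -409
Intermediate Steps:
Function('b')(w, v) = Pow(Add(1, Mul(2, w)), 2) (Function('b')(w, v) = Pow(Add(w, Add(w, Mul(-1, -1))), 2) = Pow(Add(w, Add(w, 1)), 2) = Pow(Add(w, Add(1, w)), 2) = Pow(Add(1, Mul(2, w)), 2))
Function('K')(A) = Add(243, Mul(81, A)) (Function('K')(A) = Mul(Pow(Add(1, Mul(2, 4)), 2), Add(A, 3)) = Mul(Pow(Add(1, 8), 2), Add(3, A)) = Mul(Pow(9, 2), Add(3, A)) = Mul(81, Add(3, A)) = Add(243, Mul(81, A)))
Add(Mul(-5, Function('K')(-2)), -4) = Add(Mul(-5, Add(243, Mul(81, -2))), -4) = Add(Mul(-5, Add(243, -162)), -4) = Add(Mul(-5, 81), -4) = Add(-405, -4) = -409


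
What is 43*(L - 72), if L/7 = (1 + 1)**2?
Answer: -1892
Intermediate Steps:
L = 28 (L = 7*(1 + 1)**2 = 7*2**2 = 7*4 = 28)
43*(L - 72) = 43*(28 - 72) = 43*(-44) = -1892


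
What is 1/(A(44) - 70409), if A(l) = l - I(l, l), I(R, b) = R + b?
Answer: -1/70453 ≈ -1.4194e-5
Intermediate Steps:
A(l) = -l (A(l) = l - (l + l) = l - 2*l = -l)
1/(A(44) - 70409) = 1/(-1*44 - 70409) = 1/(-44 - 70409) = 1/(-70453) = -1/70453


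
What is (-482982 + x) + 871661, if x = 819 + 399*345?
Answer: 527153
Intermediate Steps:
x = 138474 (x = 819 + 137655 = 138474)
(-482982 + x) + 871661 = (-482982 + 138474) + 871661 = -344508 + 871661 = 527153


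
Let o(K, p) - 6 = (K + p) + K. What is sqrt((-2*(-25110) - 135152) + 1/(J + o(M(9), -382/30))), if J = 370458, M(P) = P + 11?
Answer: I*sqrt(2623069631286577517)/5557369 ≈ 291.43*I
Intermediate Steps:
M(P) = 11 + P
o(K, p) = 6 + p + 2*K (o(K, p) = 6 + ((K + p) + K) = 6 + (p + 2*K) = 6 + p + 2*K)
sqrt((-2*(-25110) - 135152) + 1/(J + o(M(9), -382/30))) = sqrt((-2*(-25110) - 135152) + 1/(370458 + (6 - 382/30 + 2*(11 + 9)))) = sqrt((50220 - 135152) + 1/(370458 + (6 - 382*1/30 + 2*20))) = sqrt(-84932 + 1/(370458 + (6 - 191/15 + 40))) = sqrt(-84932 + 1/(370458 + 499/15)) = sqrt(-84932 + 1/(5557369/15)) = sqrt(-84932 + 15/5557369) = sqrt(-471998463893/5557369) = I*sqrt(2623069631286577517)/5557369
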